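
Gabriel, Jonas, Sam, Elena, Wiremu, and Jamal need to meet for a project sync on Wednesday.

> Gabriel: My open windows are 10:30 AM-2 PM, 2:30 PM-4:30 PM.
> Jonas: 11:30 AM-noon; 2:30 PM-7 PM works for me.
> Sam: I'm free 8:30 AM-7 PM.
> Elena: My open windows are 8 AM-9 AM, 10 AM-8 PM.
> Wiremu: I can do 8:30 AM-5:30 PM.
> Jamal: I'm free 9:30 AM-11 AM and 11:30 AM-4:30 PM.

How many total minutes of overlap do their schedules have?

150

Gabriel ∩ Jonas: 11:30-12:00, 14:30-16:30.
Gabriel ∩ Jonas ∩ Sam: 11:30-12:00, 14:30-16:30.
Gabriel ∩ Jonas ∩ Sam ∩ Elena: 11:30-12:00, 14:30-16:30.
Gabriel ∩ Jonas ∩ Sam ∩ Elena ∩ Wiremu: 11:30-12:00, 14:30-16:30.
Gabriel ∩ Jonas ∩ Sam ∩ Elena ∩ Wiremu ∩ Jamal: 11:30-12:00, 14:30-16:30.
Summing the common windows: 30 + 120 = 150 minutes.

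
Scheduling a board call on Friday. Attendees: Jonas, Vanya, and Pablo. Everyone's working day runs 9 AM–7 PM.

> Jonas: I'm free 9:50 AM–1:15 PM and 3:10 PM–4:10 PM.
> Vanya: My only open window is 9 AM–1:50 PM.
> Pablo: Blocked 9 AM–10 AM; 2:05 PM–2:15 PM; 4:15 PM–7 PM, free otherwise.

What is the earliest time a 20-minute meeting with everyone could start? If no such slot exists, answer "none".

10:00

Jonas free: 09:50-13:15, 15:10-16:10.
Vanya free: 09:00-13:50.
Pablo free: 10:00-14:05, 14:15-16:15 (invert busy blocks within the working day).
Jonas ∩ Vanya: 09:50-13:15.
Jonas ∩ Vanya ∩ Pablo: 10:00-13:15.
So the common availability across everyone is 10:00-13:15.
The first common window of at least 20 minutes is 10:00-13:15, so the earliest start is 10:00.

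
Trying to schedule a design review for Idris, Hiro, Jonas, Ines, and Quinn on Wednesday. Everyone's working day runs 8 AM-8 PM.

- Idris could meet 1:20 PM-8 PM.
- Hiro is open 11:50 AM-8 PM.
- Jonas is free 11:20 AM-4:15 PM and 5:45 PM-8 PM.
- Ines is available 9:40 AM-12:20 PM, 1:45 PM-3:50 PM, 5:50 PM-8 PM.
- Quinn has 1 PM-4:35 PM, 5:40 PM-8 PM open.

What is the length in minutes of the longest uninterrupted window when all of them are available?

130

Idris ∩ Hiro: 13:20-20:00.
Idris ∩ Hiro ∩ Jonas: 13:20-16:15, 17:45-20:00.
Idris ∩ Hiro ∩ Jonas ∩ Ines: 13:45-15:50, 17:50-20:00.
Idris ∩ Hiro ∩ Jonas ∩ Ines ∩ Quinn: 13:45-15:50, 17:50-20:00.
The longest is 17:50-20:00 at 130 minutes.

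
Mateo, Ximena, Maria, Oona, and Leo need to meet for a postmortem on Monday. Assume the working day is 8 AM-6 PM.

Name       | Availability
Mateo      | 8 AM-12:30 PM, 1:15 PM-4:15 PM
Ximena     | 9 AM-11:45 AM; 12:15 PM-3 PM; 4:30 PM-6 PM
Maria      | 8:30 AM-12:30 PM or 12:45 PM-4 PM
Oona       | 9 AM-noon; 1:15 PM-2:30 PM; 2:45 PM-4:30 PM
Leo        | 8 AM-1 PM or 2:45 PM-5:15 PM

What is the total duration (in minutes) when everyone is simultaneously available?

Mateo ∩ Ximena: 09:00-11:45, 12:15-12:30, 13:15-15:00.
Mateo ∩ Ximena ∩ Maria: 09:00-11:45, 12:15-12:30, 13:15-15:00.
Mateo ∩ Ximena ∩ Maria ∩ Oona: 09:00-11:45, 13:15-14:30, 14:45-15:00.
Mateo ∩ Ximena ∩ Maria ∩ Oona ∩ Leo: 09:00-11:45, 14:45-15:00.
Summing the common windows: 165 + 15 = 180 minutes.

180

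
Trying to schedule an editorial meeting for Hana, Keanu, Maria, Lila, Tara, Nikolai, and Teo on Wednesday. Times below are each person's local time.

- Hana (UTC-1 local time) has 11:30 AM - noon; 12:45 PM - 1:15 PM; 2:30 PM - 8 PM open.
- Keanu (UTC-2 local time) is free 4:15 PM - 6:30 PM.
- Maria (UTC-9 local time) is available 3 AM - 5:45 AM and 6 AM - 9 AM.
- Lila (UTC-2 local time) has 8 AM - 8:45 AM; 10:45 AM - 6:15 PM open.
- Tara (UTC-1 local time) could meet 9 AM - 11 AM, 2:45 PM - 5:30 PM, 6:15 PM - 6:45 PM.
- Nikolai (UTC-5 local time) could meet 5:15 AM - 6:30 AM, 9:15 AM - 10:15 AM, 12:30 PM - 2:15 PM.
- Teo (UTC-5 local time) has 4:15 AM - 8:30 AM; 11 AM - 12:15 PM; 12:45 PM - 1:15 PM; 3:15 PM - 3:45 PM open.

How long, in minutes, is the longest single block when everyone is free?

Hana in UTC: 12:30-13:00, 13:45-14:15, 15:30-21:00 (add 1h to convert from UTC-1).
Keanu in UTC: 18:15-20:30 (add 2h to convert from UTC-2).
Maria in UTC: 12:00-14:45, 15:00-18:00 (add 9h to convert from UTC-9).
Lila in UTC: 10:00-10:45, 12:45-20:15 (add 2h to convert from UTC-2).
Tara in UTC: 10:00-12:00, 15:45-18:30, 19:15-19:45 (add 1h to convert from UTC-1).
Nikolai in UTC: 10:15-11:30, 14:15-15:15, 17:30-19:15 (add 5h to convert from UTC-5).
Teo in UTC: 09:15-13:30, 16:00-17:15, 17:45-18:15, 20:15-20:45 (add 5h to convert from UTC-5).
Hana ∩ Keanu: 18:15-20:30.
Hana ∩ Keanu ∩ Maria: ∅.
Hana ∩ Keanu ∩ Maria ∩ Lila: ∅.
Hana ∩ Keanu ∩ Maria ∩ Lila ∩ Tara: ∅.
Hana ∩ Keanu ∩ Maria ∩ Lila ∩ Tara ∩ Nikolai: ∅.
Hana ∩ Keanu ∩ Maria ∩ Lila ∩ Tara ∩ Nikolai ∩ Teo: ∅.
There is no time when everyone is free.
No common window exists, so the longest block is 0 minutes.

0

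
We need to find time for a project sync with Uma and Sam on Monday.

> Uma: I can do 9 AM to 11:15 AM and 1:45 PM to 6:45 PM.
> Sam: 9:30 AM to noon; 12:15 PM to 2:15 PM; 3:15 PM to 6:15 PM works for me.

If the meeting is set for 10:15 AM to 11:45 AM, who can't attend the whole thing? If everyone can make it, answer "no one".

Uma: not fully free for 10:15-11:45. Sam: free for 10:15-11:45.

Uma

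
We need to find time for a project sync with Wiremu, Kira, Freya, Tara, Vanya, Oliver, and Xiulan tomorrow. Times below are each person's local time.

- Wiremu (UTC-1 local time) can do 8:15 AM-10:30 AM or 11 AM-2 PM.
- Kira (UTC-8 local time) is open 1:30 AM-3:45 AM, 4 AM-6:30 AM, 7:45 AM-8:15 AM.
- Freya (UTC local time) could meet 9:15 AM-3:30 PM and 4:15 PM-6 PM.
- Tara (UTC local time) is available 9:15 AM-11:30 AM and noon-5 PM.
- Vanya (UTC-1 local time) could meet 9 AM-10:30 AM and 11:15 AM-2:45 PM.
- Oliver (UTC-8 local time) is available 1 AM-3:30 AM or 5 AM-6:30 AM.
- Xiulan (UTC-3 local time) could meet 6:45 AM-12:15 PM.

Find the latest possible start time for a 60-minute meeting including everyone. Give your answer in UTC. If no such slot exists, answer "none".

Wiremu in UTC: 09:15-11:30, 12:00-15:00 (add 1h to convert from UTC-1).
Kira in UTC: 09:30-11:45, 12:00-14:30, 15:45-16:15 (add 8h to convert from UTC-8).
Freya in UTC: 09:15-15:30, 16:15-18:00.
Tara in UTC: 09:15-11:30, 12:00-17:00.
Vanya in UTC: 10:00-11:30, 12:15-15:45 (add 1h to convert from UTC-1).
Oliver in UTC: 09:00-11:30, 13:00-14:30 (add 8h to convert from UTC-8).
Xiulan in UTC: 09:45-15:15 (add 3h to convert from UTC-3).
Wiremu ∩ Kira: 09:30-11:30, 12:00-14:30.
Wiremu ∩ Kira ∩ Freya: 09:30-11:30, 12:00-14:30.
Wiremu ∩ Kira ∩ Freya ∩ Tara: 09:30-11:30, 12:00-14:30.
Wiremu ∩ Kira ∩ Freya ∩ Tara ∩ Vanya: 10:00-11:30, 12:15-14:30.
Wiremu ∩ Kira ∩ Freya ∩ Tara ∩ Vanya ∩ Oliver: 10:00-11:30, 13:00-14:30.
Wiremu ∩ Kira ∩ Freya ∩ Tara ∩ Vanya ∩ Oliver ∩ Xiulan: 10:00-11:30, 13:00-14:30.
The last common window of at least 60 minutes is 13:00-14:30; a 60-minute meeting can start as late as 13:30 and still end by 14:30.

13:30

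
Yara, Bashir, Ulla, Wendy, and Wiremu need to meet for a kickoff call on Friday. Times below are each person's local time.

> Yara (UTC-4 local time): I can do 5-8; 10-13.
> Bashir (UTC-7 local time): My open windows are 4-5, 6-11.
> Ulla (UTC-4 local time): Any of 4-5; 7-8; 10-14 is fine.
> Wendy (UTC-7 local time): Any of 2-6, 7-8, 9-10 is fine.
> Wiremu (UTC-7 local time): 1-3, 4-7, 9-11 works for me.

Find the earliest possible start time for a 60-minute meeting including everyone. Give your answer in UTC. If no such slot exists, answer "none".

Yara in UTC: 09:00-12:00, 14:00-17:00 (add 4h to convert from UTC-4).
Bashir in UTC: 11:00-12:00, 13:00-18:00 (add 7h to convert from UTC-7).
Ulla in UTC: 08:00-09:00, 11:00-12:00, 14:00-18:00 (add 4h to convert from UTC-4).
Wendy in UTC: 09:00-13:00, 14:00-15:00, 16:00-17:00 (add 7h to convert from UTC-7).
Wiremu in UTC: 08:00-10:00, 11:00-14:00, 16:00-18:00 (add 7h to convert from UTC-7).
Yara ∩ Bashir: 11:00-12:00, 14:00-17:00.
Yara ∩ Bashir ∩ Ulla: 11:00-12:00, 14:00-17:00.
Yara ∩ Bashir ∩ Ulla ∩ Wendy: 11:00-12:00, 14:00-15:00, 16:00-17:00.
Yara ∩ Bashir ∩ Ulla ∩ Wendy ∩ Wiremu: 11:00-12:00, 16:00-17:00.
The first common window of at least 60 minutes is 11:00-12:00, so the earliest start is 11:00.

11:00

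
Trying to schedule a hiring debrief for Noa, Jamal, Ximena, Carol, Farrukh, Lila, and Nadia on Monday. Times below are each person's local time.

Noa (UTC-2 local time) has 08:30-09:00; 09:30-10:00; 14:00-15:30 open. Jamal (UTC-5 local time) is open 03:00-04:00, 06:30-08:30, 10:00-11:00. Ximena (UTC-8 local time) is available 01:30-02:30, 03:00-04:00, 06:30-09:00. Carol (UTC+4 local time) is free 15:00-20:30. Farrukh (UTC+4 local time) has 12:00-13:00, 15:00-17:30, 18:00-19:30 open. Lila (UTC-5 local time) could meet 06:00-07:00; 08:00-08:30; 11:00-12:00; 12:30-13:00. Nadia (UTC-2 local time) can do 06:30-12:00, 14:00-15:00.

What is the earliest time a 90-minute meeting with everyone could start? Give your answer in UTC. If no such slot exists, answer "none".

none

Noa in UTC: 10:30-11:00, 11:30-12:00, 16:00-17:30 (add 2h to convert from UTC-2).
Jamal in UTC: 08:00-09:00, 11:30-13:30, 15:00-16:00 (add 5h to convert from UTC-5).
Ximena in UTC: 09:30-10:30, 11:00-12:00, 14:30-17:00 (add 8h to convert from UTC-8).
Carol in UTC: 11:00-16:30 (subtract 4h to convert from UTC+4).
Farrukh in UTC: 08:00-09:00, 11:00-13:30, 14:00-15:30 (subtract 4h to convert from UTC+4).
Lila in UTC: 11:00-12:00, 13:00-13:30, 16:00-17:00, 17:30-18:00 (add 5h to convert from UTC-5).
Nadia in UTC: 08:30-14:00, 16:00-17:00 (add 2h to convert from UTC-2).
Noa ∩ Jamal: 11:30-12:00.
Noa ∩ Jamal ∩ Ximena: 11:30-12:00.
Noa ∩ Jamal ∩ Ximena ∩ Carol: 11:30-12:00.
Noa ∩ Jamal ∩ Ximena ∩ Carol ∩ Farrukh: 11:30-12:00.
Noa ∩ Jamal ∩ Ximena ∩ Carol ∩ Farrukh ∩ Lila: 11:30-12:00.
Noa ∩ Jamal ∩ Ximena ∩ Carol ∩ Farrukh ∩ Lila ∩ Nadia: 11:30-12:00.
No common window is at least 90 minutes long.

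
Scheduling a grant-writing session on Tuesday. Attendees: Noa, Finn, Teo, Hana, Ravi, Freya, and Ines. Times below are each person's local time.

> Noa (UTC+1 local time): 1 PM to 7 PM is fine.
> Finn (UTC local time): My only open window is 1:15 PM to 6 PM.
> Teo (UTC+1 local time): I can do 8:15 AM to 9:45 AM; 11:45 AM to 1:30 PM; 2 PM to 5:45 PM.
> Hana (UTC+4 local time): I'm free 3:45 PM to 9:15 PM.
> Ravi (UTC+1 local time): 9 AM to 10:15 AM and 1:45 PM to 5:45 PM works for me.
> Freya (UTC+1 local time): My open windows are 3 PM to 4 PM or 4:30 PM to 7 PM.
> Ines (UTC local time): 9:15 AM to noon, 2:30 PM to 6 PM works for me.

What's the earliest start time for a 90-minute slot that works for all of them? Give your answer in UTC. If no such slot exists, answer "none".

none

Noa in UTC: 12:00-18:00 (subtract 1h to convert from UTC+1).
Finn in UTC: 13:15-18:00.
Teo in UTC: 07:15-08:45, 10:45-12:30, 13:00-16:45 (subtract 1h to convert from UTC+1).
Hana in UTC: 11:45-17:15 (subtract 4h to convert from UTC+4).
Ravi in UTC: 08:00-09:15, 12:45-16:45 (subtract 1h to convert from UTC+1).
Freya in UTC: 14:00-15:00, 15:30-18:00 (subtract 1h to convert from UTC+1).
Ines in UTC: 09:15-12:00, 14:30-18:00.
Noa ∩ Finn: 13:15-18:00.
Noa ∩ Finn ∩ Teo: 13:15-16:45.
Noa ∩ Finn ∩ Teo ∩ Hana: 13:15-16:45.
Noa ∩ Finn ∩ Teo ∩ Hana ∩ Ravi: 13:15-16:45.
Noa ∩ Finn ∩ Teo ∩ Hana ∩ Ravi ∩ Freya: 14:00-15:00, 15:30-16:45.
Noa ∩ Finn ∩ Teo ∩ Hana ∩ Ravi ∩ Freya ∩ Ines: 14:30-15:00, 15:30-16:45.
So the common availability across everyone is 14:30-15:00, 15:30-16:45.
No common window is at least 90 minutes long.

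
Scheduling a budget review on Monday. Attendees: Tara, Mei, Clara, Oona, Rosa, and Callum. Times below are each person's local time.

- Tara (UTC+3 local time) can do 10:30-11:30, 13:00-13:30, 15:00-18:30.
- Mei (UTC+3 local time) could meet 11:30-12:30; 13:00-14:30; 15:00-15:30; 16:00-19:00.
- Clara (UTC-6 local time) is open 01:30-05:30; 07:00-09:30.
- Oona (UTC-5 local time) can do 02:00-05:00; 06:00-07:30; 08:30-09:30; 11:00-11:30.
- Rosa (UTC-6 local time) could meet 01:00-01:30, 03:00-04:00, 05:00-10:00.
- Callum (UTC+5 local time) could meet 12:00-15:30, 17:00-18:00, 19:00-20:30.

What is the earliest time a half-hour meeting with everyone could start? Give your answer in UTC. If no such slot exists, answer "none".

Tara in UTC: 07:30-08:30, 10:00-10:30, 12:00-15:30 (subtract 3h to convert from UTC+3).
Mei in UTC: 08:30-09:30, 10:00-11:30, 12:00-12:30, 13:00-16:00 (subtract 3h to convert from UTC+3).
Clara in UTC: 07:30-11:30, 13:00-15:30 (add 6h to convert from UTC-6).
Oona in UTC: 07:00-10:00, 11:00-12:30, 13:30-14:30, 16:00-16:30 (add 5h to convert from UTC-5).
Rosa in UTC: 07:00-07:30, 09:00-10:00, 11:00-16:00 (add 6h to convert from UTC-6).
Callum in UTC: 07:00-10:30, 12:00-13:00, 14:00-15:30 (subtract 5h to convert from UTC+5).
Tara ∩ Mei: 10:00-10:30, 12:00-12:30, 13:00-15:30.
Tara ∩ Mei ∩ Clara: 10:00-10:30, 13:00-15:30.
Tara ∩ Mei ∩ Clara ∩ Oona: 13:30-14:30.
Tara ∩ Mei ∩ Clara ∩ Oona ∩ Rosa: 13:30-14:30.
Tara ∩ Mei ∩ Clara ∩ Oona ∩ Rosa ∩ Callum: 14:00-14:30.
The first common window of at least 30 minutes is 14:00-14:30, so the earliest start is 14:00.

14:00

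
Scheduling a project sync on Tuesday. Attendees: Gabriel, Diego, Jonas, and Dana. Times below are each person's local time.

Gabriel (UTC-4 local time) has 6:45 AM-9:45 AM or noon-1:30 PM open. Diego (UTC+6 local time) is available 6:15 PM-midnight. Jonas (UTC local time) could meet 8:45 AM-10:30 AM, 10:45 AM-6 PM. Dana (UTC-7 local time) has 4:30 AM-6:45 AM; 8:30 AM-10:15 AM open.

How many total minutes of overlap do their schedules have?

Gabriel in UTC: 10:45-13:45, 16:00-17:30 (add 4h to convert from UTC-4).
Diego in UTC: 12:15-18:00 (subtract 6h to convert from UTC+6).
Jonas in UTC: 08:45-10:30, 10:45-18:00.
Dana in UTC: 11:30-13:45, 15:30-17:15 (add 7h to convert from UTC-7).
Gabriel ∩ Diego: 12:15-13:45, 16:00-17:30.
Gabriel ∩ Diego ∩ Jonas: 12:15-13:45, 16:00-17:30.
Gabriel ∩ Diego ∩ Jonas ∩ Dana: 12:15-13:45, 16:00-17:15.
Summing the common windows: 90 + 75 = 165 minutes.

165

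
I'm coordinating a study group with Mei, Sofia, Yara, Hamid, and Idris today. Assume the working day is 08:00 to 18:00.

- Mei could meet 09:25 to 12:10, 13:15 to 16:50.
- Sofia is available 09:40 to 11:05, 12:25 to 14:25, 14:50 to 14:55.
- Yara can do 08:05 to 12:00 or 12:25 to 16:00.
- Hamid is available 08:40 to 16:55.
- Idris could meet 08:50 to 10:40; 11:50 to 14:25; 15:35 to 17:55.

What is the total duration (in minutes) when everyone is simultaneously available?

Mei ∩ Sofia: 09:40-11:05, 13:15-14:25, 14:50-14:55.
Mei ∩ Sofia ∩ Yara: 09:40-11:05, 13:15-14:25, 14:50-14:55.
Mei ∩ Sofia ∩ Yara ∩ Hamid: 09:40-11:05, 13:15-14:25, 14:50-14:55.
Mei ∩ Sofia ∩ Yara ∩ Hamid ∩ Idris: 09:40-10:40, 13:15-14:25.
Those are the intersection windows.
Summing the common windows: 60 + 70 = 130 minutes.

130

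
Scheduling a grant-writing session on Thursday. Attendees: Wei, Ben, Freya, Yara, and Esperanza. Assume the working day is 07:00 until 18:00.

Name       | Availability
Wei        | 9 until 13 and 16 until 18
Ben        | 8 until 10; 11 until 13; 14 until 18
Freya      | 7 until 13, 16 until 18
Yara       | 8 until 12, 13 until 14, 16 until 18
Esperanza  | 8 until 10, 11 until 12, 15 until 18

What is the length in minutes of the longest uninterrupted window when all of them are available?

Wei ∩ Ben: 09:00-10:00, 11:00-13:00, 16:00-18:00.
Wei ∩ Ben ∩ Freya: 09:00-10:00, 11:00-13:00, 16:00-18:00.
Wei ∩ Ben ∩ Freya ∩ Yara: 09:00-10:00, 11:00-12:00, 16:00-18:00.
Wei ∩ Ben ∩ Freya ∩ Yara ∩ Esperanza: 09:00-10:00, 11:00-12:00, 16:00-18:00.
So the common availability across everyone is 09:00-10:00, 11:00-12:00, 16:00-18:00.
The longest is 16:00-18:00 at 120 minutes.

120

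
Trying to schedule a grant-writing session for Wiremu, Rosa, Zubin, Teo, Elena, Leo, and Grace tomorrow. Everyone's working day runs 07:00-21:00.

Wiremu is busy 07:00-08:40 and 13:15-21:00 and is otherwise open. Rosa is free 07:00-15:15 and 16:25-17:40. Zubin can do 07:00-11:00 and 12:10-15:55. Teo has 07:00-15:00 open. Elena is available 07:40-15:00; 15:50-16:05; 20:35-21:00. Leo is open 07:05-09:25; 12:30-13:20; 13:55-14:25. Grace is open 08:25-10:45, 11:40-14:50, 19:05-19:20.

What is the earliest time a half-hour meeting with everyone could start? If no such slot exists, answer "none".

Wiremu free: 08:40-13:15 (invert busy blocks within the working day).
Rosa free: 07:00-15:15, 16:25-17:40.
Zubin free: 07:00-11:00, 12:10-15:55.
Teo free: 07:00-15:00.
Elena free: 07:40-15:00, 15:50-16:05, 20:35-21:00.
Leo free: 07:05-09:25, 12:30-13:20, 13:55-14:25.
Grace free: 08:25-10:45, 11:40-14:50, 19:05-19:20.
Wiremu ∩ Rosa: 08:40-13:15.
Wiremu ∩ Rosa ∩ Zubin: 08:40-11:00, 12:10-13:15.
Wiremu ∩ Rosa ∩ Zubin ∩ Teo: 08:40-11:00, 12:10-13:15.
Wiremu ∩ Rosa ∩ Zubin ∩ Teo ∩ Elena: 08:40-11:00, 12:10-13:15.
Wiremu ∩ Rosa ∩ Zubin ∩ Teo ∩ Elena ∩ Leo: 08:40-09:25, 12:30-13:15.
Wiremu ∩ Rosa ∩ Zubin ∩ Teo ∩ Elena ∩ Leo ∩ Grace: 08:40-09:25, 12:30-13:15.
The first common window of at least 30 minutes is 08:40-09:25, so the earliest start is 08:40.

08:40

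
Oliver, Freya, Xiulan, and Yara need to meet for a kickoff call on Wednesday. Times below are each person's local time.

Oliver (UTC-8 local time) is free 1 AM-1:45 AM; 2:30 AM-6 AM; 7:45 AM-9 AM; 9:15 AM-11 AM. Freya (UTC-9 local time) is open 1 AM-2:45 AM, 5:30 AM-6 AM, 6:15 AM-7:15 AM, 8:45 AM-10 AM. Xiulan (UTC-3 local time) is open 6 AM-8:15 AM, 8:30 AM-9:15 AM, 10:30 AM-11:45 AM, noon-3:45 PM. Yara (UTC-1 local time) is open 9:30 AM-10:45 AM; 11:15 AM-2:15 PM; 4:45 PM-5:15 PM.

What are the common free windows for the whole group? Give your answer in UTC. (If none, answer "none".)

Oliver in UTC: 09:00-09:45, 10:30-14:00, 15:45-17:00, 17:15-19:00 (add 8h to convert from UTC-8).
Freya in UTC: 10:00-11:45, 14:30-15:00, 15:15-16:15, 17:45-19:00 (add 9h to convert from UTC-9).
Xiulan in UTC: 09:00-11:15, 11:30-12:15, 13:30-14:45, 15:00-18:45 (add 3h to convert from UTC-3).
Yara in UTC: 10:30-11:45, 12:15-15:15, 17:45-18:15 (add 1h to convert from UTC-1).
Oliver ∩ Freya: 10:30-11:45, 15:45-16:15, 17:45-19:00.
Oliver ∩ Freya ∩ Xiulan: 10:30-11:15, 11:30-11:45, 15:45-16:15, 17:45-18:45.
Oliver ∩ Freya ∩ Xiulan ∩ Yara: 10:30-11:15, 11:30-11:45, 17:45-18:15.
Those are the intersection windows.

10:30-11:15, 11:30-11:45, 17:45-18:15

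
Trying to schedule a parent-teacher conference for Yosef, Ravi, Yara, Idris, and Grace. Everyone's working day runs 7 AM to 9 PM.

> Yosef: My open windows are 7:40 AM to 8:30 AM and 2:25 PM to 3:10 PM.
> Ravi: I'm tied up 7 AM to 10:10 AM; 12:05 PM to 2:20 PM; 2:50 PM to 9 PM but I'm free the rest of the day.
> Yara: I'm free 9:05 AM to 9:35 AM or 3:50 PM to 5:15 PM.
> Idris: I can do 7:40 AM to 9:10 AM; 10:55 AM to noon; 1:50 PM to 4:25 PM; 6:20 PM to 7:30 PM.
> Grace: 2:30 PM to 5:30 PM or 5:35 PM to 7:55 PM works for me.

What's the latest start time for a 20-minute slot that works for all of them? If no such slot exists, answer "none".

Yosef free: 07:40-08:30, 14:25-15:10.
Ravi free: 10:10-12:05, 14:20-14:50 (invert busy blocks within the working day).
Yara free: 09:05-09:35, 15:50-17:15.
Idris free: 07:40-09:10, 10:55-12:00, 13:50-16:25, 18:20-19:30.
Grace free: 14:30-17:30, 17:35-19:55.
Yosef ∩ Ravi: 14:25-14:50.
Yosef ∩ Ravi ∩ Yara: ∅.
Yosef ∩ Ravi ∩ Yara ∩ Idris: ∅.
Yosef ∩ Ravi ∩ Yara ∩ Idris ∩ Grace: ∅.
There is no time when everyone is free.
No common window is at least 20 minutes long.

none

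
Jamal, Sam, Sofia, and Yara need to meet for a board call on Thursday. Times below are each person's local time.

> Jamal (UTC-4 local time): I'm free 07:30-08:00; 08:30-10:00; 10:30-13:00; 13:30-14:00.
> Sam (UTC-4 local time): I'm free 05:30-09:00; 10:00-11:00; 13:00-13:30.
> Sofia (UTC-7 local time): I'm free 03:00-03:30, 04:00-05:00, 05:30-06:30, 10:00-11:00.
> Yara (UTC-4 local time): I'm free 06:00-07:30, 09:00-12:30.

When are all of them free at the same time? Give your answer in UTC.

none

Jamal in UTC: 11:30-12:00, 12:30-14:00, 14:30-17:00, 17:30-18:00 (add 4h to convert from UTC-4).
Sam in UTC: 09:30-13:00, 14:00-15:00, 17:00-17:30 (add 4h to convert from UTC-4).
Sofia in UTC: 10:00-10:30, 11:00-12:00, 12:30-13:30, 17:00-18:00 (add 7h to convert from UTC-7).
Yara in UTC: 10:00-11:30, 13:00-16:30 (add 4h to convert from UTC-4).
Jamal ∩ Sam: 11:30-12:00, 12:30-13:00, 14:30-15:00.
Jamal ∩ Sam ∩ Sofia: 11:30-12:00, 12:30-13:00.
Jamal ∩ Sam ∩ Sofia ∩ Yara: ∅.
There is no time when everyone is free.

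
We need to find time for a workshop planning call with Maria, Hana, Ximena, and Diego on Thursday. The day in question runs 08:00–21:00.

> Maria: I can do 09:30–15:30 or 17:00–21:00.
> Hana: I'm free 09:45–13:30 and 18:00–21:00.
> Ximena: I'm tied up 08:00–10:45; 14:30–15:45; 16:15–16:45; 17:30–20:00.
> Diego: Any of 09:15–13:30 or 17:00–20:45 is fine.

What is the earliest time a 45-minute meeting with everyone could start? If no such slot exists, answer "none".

10:45

Maria free: 09:30-15:30, 17:00-21:00.
Hana free: 09:45-13:30, 18:00-21:00.
Ximena free: 10:45-14:30, 15:45-16:15, 16:45-17:30, 20:00-21:00 (invert busy blocks within the working day).
Diego free: 09:15-13:30, 17:00-20:45.
Maria ∩ Hana: 09:45-13:30, 18:00-21:00.
Maria ∩ Hana ∩ Ximena: 10:45-13:30, 20:00-21:00.
Maria ∩ Hana ∩ Ximena ∩ Diego: 10:45-13:30, 20:00-20:45.
The first common window of at least 45 minutes is 10:45-13:30, so the earliest start is 10:45.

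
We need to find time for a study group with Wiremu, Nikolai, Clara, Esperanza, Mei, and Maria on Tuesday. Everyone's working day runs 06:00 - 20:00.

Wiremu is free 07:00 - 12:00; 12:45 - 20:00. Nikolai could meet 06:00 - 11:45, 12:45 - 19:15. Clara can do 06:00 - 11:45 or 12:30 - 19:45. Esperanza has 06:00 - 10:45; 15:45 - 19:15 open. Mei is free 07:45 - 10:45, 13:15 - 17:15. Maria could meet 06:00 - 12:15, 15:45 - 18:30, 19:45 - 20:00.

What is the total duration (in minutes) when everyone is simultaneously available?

Wiremu ∩ Nikolai: 07:00-11:45, 12:45-19:15.
Wiremu ∩ Nikolai ∩ Clara: 07:00-11:45, 12:45-19:15.
Wiremu ∩ Nikolai ∩ Clara ∩ Esperanza: 07:00-10:45, 15:45-19:15.
Wiremu ∩ Nikolai ∩ Clara ∩ Esperanza ∩ Mei: 07:45-10:45, 15:45-17:15.
Wiremu ∩ Nikolai ∩ Clara ∩ Esperanza ∩ Mei ∩ Maria: 07:45-10:45, 15:45-17:15.
Summing the common windows: 180 + 90 = 270 minutes.

270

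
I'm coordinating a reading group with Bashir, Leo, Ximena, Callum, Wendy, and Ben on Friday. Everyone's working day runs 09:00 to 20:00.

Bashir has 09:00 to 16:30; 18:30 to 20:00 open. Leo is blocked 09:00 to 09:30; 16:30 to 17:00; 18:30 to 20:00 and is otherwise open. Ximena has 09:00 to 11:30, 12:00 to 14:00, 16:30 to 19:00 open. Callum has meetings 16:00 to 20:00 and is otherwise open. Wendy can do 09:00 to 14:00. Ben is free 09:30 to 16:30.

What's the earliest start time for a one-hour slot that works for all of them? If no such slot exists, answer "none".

09:30

Bashir free: 09:00-16:30, 18:30-20:00.
Leo free: 09:30-16:30, 17:00-18:30 (invert busy blocks within the working day).
Ximena free: 09:00-11:30, 12:00-14:00, 16:30-19:00.
Callum free: 09:00-16:00 (invert busy blocks within the working day).
Wendy free: 09:00-14:00.
Ben free: 09:30-16:30.
Bashir ∩ Leo: 09:30-16:30.
Bashir ∩ Leo ∩ Ximena: 09:30-11:30, 12:00-14:00.
Bashir ∩ Leo ∩ Ximena ∩ Callum: 09:30-11:30, 12:00-14:00.
Bashir ∩ Leo ∩ Ximena ∩ Callum ∩ Wendy: 09:30-11:30, 12:00-14:00.
Bashir ∩ Leo ∩ Ximena ∩ Callum ∩ Wendy ∩ Ben: 09:30-11:30, 12:00-14:00.
So the common availability across everyone is 09:30-11:30, 12:00-14:00.
The first common window of at least 60 minutes is 09:30-11:30, so the earliest start is 09:30.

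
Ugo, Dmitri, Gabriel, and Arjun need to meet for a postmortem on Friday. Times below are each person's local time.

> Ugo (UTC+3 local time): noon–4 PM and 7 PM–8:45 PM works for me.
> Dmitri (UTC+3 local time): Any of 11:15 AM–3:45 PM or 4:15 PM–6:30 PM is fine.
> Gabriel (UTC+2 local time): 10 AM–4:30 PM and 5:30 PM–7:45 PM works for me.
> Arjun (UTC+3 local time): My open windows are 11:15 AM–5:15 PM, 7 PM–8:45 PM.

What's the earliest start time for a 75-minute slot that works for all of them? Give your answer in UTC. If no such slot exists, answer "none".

Ugo in UTC: 09:00-13:00, 16:00-17:45 (subtract 3h to convert from UTC+3).
Dmitri in UTC: 08:15-12:45, 13:15-15:30 (subtract 3h to convert from UTC+3).
Gabriel in UTC: 08:00-14:30, 15:30-17:45 (subtract 2h to convert from UTC+2).
Arjun in UTC: 08:15-14:15, 16:00-17:45 (subtract 3h to convert from UTC+3).
Ugo ∩ Dmitri: 09:00-12:45.
Ugo ∩ Dmitri ∩ Gabriel: 09:00-12:45.
Ugo ∩ Dmitri ∩ Gabriel ∩ Arjun: 09:00-12:45.
The first common window of at least 75 minutes is 09:00-12:45, so the earliest start is 09:00.

09:00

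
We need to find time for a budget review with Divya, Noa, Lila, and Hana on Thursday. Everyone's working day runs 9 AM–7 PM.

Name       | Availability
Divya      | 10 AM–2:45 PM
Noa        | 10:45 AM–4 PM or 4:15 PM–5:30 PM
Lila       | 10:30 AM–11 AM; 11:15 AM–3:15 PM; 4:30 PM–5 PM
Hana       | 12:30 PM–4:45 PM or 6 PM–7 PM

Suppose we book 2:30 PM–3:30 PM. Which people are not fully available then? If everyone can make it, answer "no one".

Divya: not fully free for 14:30-15:30. Noa: free for 14:30-15:30. Lila: not fully free for 14:30-15:30. Hana: free for 14:30-15:30.

Divya, Lila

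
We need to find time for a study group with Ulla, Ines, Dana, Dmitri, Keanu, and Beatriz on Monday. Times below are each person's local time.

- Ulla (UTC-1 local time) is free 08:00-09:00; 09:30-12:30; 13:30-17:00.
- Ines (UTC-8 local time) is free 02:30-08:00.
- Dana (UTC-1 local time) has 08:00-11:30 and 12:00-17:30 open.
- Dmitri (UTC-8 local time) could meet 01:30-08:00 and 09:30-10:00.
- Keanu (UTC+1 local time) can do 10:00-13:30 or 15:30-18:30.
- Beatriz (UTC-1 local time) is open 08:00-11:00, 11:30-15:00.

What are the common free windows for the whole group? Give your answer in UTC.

10:30-12:00, 14:30-16:00

Ulla in UTC: 09:00-10:00, 10:30-13:30, 14:30-18:00 (add 1h to convert from UTC-1).
Ines in UTC: 10:30-16:00 (add 8h to convert from UTC-8).
Dana in UTC: 09:00-12:30, 13:00-18:30 (add 1h to convert from UTC-1).
Dmitri in UTC: 09:30-16:00, 17:30-18:00 (add 8h to convert from UTC-8).
Keanu in UTC: 09:00-12:30, 14:30-17:30 (subtract 1h to convert from UTC+1).
Beatriz in UTC: 09:00-12:00, 12:30-16:00 (add 1h to convert from UTC-1).
Ulla ∩ Ines: 10:30-13:30, 14:30-16:00.
Ulla ∩ Ines ∩ Dana: 10:30-12:30, 13:00-13:30, 14:30-16:00.
Ulla ∩ Ines ∩ Dana ∩ Dmitri: 10:30-12:30, 13:00-13:30, 14:30-16:00.
Ulla ∩ Ines ∩ Dana ∩ Dmitri ∩ Keanu: 10:30-12:30, 14:30-16:00.
Ulla ∩ Ines ∩ Dana ∩ Dmitri ∩ Keanu ∩ Beatriz: 10:30-12:00, 14:30-16:00.
So the common availability across everyone is 10:30-12:00, 14:30-16:00.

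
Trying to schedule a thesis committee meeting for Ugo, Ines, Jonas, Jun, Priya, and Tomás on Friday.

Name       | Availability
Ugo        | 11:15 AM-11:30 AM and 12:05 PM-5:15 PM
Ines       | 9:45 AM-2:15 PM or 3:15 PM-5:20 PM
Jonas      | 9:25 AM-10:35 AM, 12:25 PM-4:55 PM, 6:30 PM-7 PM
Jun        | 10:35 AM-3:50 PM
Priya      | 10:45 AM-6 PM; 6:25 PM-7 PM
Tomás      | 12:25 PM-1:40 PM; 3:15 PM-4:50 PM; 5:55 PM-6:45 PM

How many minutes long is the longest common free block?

75

Ugo ∩ Ines: 11:15-11:30, 12:05-14:15, 15:15-17:15.
Ugo ∩ Ines ∩ Jonas: 12:25-14:15, 15:15-16:55.
Ugo ∩ Ines ∩ Jonas ∩ Jun: 12:25-14:15, 15:15-15:50.
Ugo ∩ Ines ∩ Jonas ∩ Jun ∩ Priya: 12:25-14:15, 15:15-15:50.
Ugo ∩ Ines ∩ Jonas ∩ Jun ∩ Priya ∩ Tomás: 12:25-13:40, 15:15-15:50.
Those are the intersection windows.
The longest is 12:25-13:40 at 75 minutes.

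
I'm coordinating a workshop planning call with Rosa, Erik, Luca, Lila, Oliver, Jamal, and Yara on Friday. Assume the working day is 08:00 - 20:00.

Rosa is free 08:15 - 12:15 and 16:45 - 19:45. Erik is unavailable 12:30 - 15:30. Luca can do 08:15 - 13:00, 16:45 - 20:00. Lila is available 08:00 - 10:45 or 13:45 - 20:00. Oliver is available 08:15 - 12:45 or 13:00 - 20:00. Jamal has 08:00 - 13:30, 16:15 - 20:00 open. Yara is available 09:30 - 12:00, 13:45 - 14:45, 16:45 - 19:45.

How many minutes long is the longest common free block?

Rosa free: 08:15-12:15, 16:45-19:45.
Erik free: 08:00-12:30, 15:30-20:00 (invert busy blocks within the working day).
Luca free: 08:15-13:00, 16:45-20:00.
Lila free: 08:00-10:45, 13:45-20:00.
Oliver free: 08:15-12:45, 13:00-20:00.
Jamal free: 08:00-13:30, 16:15-20:00.
Yara free: 09:30-12:00, 13:45-14:45, 16:45-19:45.
Rosa ∩ Erik: 08:15-12:15, 16:45-19:45.
Rosa ∩ Erik ∩ Luca: 08:15-12:15, 16:45-19:45.
Rosa ∩ Erik ∩ Luca ∩ Lila: 08:15-10:45, 16:45-19:45.
Rosa ∩ Erik ∩ Luca ∩ Lila ∩ Oliver: 08:15-10:45, 16:45-19:45.
Rosa ∩ Erik ∩ Luca ∩ Lila ∩ Oliver ∩ Jamal: 08:15-10:45, 16:45-19:45.
Rosa ∩ Erik ∩ Luca ∩ Lila ∩ Oliver ∩ Jamal ∩ Yara: 09:30-10:45, 16:45-19:45.
The longest is 16:45-19:45 at 180 minutes.

180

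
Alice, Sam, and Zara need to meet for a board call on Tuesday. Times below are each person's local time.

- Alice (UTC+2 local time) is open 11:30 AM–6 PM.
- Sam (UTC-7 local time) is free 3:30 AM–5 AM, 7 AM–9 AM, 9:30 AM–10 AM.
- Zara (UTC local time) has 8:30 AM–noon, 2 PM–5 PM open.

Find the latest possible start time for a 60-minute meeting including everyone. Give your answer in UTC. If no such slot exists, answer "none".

15:00

Alice in UTC: 09:30-16:00 (subtract 2h to convert from UTC+2).
Sam in UTC: 10:30-12:00, 14:00-16:00, 16:30-17:00 (add 7h to convert from UTC-7).
Zara in UTC: 08:30-12:00, 14:00-17:00.
Alice ∩ Sam: 10:30-12:00, 14:00-16:00.
Alice ∩ Sam ∩ Zara: 10:30-12:00, 14:00-16:00.
So the common availability across everyone is 10:30-12:00, 14:00-16:00.
The last common window of at least 60 minutes is 14:00-16:00; a 60-minute meeting can start as late as 15:00 and still end by 16:00.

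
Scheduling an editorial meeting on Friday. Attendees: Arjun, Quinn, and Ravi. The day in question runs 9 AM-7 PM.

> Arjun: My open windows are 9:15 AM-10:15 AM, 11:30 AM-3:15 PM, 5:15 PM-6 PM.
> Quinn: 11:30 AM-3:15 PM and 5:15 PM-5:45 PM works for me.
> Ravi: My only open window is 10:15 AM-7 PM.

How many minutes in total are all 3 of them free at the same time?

255

Arjun ∩ Quinn: 11:30-15:15, 17:15-17:45.
Arjun ∩ Quinn ∩ Ravi: 11:30-15:15, 17:15-17:45.
Those are the intersection windows.
Summing the common windows: 225 + 30 = 255 minutes.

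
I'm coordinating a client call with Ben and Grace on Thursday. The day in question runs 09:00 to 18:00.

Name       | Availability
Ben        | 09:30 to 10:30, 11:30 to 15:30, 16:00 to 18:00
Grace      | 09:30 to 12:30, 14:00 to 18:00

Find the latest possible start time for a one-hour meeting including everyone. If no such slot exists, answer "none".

17:00

Ben ∩ Grace: 09:30-10:30, 11:30-12:30, 14:00-15:30, 16:00-18:00.
The last common window of at least 60 minutes is 16:00-18:00; a 60-minute meeting can start as late as 17:00 and still end by 18:00.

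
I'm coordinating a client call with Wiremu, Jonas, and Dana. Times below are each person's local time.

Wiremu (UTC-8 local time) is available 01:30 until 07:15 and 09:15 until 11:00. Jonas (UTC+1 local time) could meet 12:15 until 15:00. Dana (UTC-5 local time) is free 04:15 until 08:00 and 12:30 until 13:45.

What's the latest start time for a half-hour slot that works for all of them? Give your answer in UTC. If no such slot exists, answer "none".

12:30

Wiremu in UTC: 09:30-15:15, 17:15-19:00 (add 8h to convert from UTC-8).
Jonas in UTC: 11:15-14:00 (subtract 1h to convert from UTC+1).
Dana in UTC: 09:15-13:00, 17:30-18:45 (add 5h to convert from UTC-5).
Wiremu ∩ Jonas: 11:15-14:00.
Wiremu ∩ Jonas ∩ Dana: 11:15-13:00.
The last common window of at least 30 minutes is 11:15-13:00; a 30-minute meeting can start as late as 12:30 and still end by 13:00.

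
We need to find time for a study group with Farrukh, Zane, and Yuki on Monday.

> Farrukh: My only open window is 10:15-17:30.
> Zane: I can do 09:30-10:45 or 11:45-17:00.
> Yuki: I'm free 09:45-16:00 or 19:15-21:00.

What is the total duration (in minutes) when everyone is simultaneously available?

Farrukh ∩ Zane: 10:15-10:45, 11:45-17:00.
Farrukh ∩ Zane ∩ Yuki: 10:15-10:45, 11:45-16:00.
So the common availability across everyone is 10:15-10:45, 11:45-16:00.
Summing the common windows: 30 + 255 = 285 minutes.

285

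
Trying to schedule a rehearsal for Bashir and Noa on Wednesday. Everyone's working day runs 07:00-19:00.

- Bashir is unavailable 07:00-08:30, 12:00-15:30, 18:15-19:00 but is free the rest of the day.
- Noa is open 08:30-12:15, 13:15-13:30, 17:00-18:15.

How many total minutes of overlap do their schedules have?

Bashir free: 08:30-12:00, 15:30-18:15 (invert busy blocks within the working day).
Noa free: 08:30-12:15, 13:15-13:30, 17:00-18:15.
Bashir ∩ Noa: 08:30-12:00, 17:00-18:15.
Summing the common windows: 210 + 75 = 285 minutes.

285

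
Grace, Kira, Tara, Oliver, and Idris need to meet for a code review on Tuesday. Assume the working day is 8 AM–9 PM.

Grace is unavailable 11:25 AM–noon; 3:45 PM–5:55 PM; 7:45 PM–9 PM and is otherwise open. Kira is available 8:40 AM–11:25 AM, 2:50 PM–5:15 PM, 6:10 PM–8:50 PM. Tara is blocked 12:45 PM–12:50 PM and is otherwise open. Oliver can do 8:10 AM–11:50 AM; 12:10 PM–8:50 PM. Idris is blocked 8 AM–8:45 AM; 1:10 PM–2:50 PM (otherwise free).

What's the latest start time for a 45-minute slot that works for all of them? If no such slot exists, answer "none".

Grace free: 08:00-11:25, 12:00-15:45, 17:55-19:45 (invert busy blocks within the working day).
Kira free: 08:40-11:25, 14:50-17:15, 18:10-20:50.
Tara free: 08:00-12:45, 12:50-21:00 (invert busy blocks within the working day).
Oliver free: 08:10-11:50, 12:10-20:50.
Idris free: 08:45-13:10, 14:50-21:00 (invert busy blocks within the working day).
Grace ∩ Kira: 08:40-11:25, 14:50-15:45, 18:10-19:45.
Grace ∩ Kira ∩ Tara: 08:40-11:25, 14:50-15:45, 18:10-19:45.
Grace ∩ Kira ∩ Tara ∩ Oliver: 08:40-11:25, 14:50-15:45, 18:10-19:45.
Grace ∩ Kira ∩ Tara ∩ Oliver ∩ Idris: 08:45-11:25, 14:50-15:45, 18:10-19:45.
The last common window of at least 45 minutes is 18:10-19:45; a 45-minute meeting can start as late as 19:00 and still end by 19:45.

19:00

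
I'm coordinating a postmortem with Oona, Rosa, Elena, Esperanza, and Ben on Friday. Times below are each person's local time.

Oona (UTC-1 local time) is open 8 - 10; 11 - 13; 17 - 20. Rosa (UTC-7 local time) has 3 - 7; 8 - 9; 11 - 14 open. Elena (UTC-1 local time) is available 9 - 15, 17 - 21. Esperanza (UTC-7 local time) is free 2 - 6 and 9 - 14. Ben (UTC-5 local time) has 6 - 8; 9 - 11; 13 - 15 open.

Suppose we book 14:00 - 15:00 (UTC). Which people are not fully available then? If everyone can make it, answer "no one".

Esperanza, Oona, Rosa

Oona in UTC: 09:00-11:00, 12:00-14:00, 18:00-21:00 (add 1h to convert from UTC-1).
Rosa in UTC: 10:00-14:00, 15:00-16:00, 18:00-21:00 (add 7h to convert from UTC-7).
Elena in UTC: 10:00-16:00, 18:00-22:00 (add 1h to convert from UTC-1).
Esperanza in UTC: 09:00-13:00, 16:00-21:00 (add 7h to convert from UTC-7).
Ben in UTC: 11:00-13:00, 14:00-16:00, 18:00-20:00 (add 5h to convert from UTC-5).
Oona: not fully free for 14:00-15:00. Rosa: not fully free for 14:00-15:00. Elena: free for 14:00-15:00. Esperanza: not fully free for 14:00-15:00. Ben: free for 14:00-15:00.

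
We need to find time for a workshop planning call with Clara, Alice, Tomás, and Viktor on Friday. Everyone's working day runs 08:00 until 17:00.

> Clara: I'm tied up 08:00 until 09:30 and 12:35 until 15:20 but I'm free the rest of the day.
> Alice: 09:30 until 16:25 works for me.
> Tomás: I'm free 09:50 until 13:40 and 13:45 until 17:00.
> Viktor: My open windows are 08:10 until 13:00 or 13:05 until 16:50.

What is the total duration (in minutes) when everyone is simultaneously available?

Clara free: 09:30-12:35, 15:20-17:00 (invert busy blocks within the working day).
Alice free: 09:30-16:25.
Tomás free: 09:50-13:40, 13:45-17:00.
Viktor free: 08:10-13:00, 13:05-16:50.
Clara ∩ Alice: 09:30-12:35, 15:20-16:25.
Clara ∩ Alice ∩ Tomás: 09:50-12:35, 15:20-16:25.
Clara ∩ Alice ∩ Tomás ∩ Viktor: 09:50-12:35, 15:20-16:25.
Summing the common windows: 165 + 65 = 230 minutes.

230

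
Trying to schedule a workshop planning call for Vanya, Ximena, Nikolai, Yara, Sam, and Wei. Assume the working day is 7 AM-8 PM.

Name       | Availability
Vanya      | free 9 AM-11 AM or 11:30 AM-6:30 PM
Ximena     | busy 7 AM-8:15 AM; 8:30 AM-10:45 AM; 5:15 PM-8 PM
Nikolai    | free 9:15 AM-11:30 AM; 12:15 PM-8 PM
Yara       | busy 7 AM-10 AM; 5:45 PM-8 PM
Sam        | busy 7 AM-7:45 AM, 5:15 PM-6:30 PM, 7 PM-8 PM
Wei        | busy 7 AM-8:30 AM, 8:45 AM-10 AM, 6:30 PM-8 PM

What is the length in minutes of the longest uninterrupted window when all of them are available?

300

Vanya free: 09:00-11:00, 11:30-18:30.
Ximena free: 08:15-08:30, 10:45-17:15 (invert busy blocks within the working day).
Nikolai free: 09:15-11:30, 12:15-20:00.
Yara free: 10:00-17:45 (invert busy blocks within the working day).
Sam free: 07:45-17:15, 18:30-19:00 (invert busy blocks within the working day).
Wei free: 08:30-08:45, 10:00-18:30 (invert busy blocks within the working day).
Vanya ∩ Ximena: 10:45-11:00, 11:30-17:15.
Vanya ∩ Ximena ∩ Nikolai: 10:45-11:00, 12:15-17:15.
Vanya ∩ Ximena ∩ Nikolai ∩ Yara: 10:45-11:00, 12:15-17:15.
Vanya ∩ Ximena ∩ Nikolai ∩ Yara ∩ Sam: 10:45-11:00, 12:15-17:15.
Vanya ∩ Ximena ∩ Nikolai ∩ Yara ∩ Sam ∩ Wei: 10:45-11:00, 12:15-17:15.
The longest is 12:15-17:15 at 300 minutes.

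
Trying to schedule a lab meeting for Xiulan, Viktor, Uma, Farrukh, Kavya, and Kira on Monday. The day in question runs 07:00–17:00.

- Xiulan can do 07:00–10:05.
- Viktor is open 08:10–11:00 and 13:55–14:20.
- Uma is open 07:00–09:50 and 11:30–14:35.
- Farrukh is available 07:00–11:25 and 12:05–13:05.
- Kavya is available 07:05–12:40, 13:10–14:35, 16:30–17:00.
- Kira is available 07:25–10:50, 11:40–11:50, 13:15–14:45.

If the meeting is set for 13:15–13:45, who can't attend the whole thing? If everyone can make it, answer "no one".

Farrukh, Viktor, Xiulan

Xiulan: not fully free for 13:15-13:45. Viktor: not fully free for 13:15-13:45. Uma: free for 13:15-13:45. Farrukh: not fully free for 13:15-13:45. Kavya: free for 13:15-13:45. Kira: free for 13:15-13:45.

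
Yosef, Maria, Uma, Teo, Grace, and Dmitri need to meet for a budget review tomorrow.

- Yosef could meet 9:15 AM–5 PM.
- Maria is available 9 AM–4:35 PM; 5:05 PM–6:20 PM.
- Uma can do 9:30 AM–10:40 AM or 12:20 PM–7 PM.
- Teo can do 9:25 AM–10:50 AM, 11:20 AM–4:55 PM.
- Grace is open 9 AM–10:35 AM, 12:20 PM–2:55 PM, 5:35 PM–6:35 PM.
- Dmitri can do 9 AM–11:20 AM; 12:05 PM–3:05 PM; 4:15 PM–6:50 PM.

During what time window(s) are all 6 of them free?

Yosef ∩ Maria: 09:15-16:35.
Yosef ∩ Maria ∩ Uma: 09:30-10:40, 12:20-16:35.
Yosef ∩ Maria ∩ Uma ∩ Teo: 09:30-10:40, 12:20-16:35.
Yosef ∩ Maria ∩ Uma ∩ Teo ∩ Grace: 09:30-10:35, 12:20-14:55.
Yosef ∩ Maria ∩ Uma ∩ Teo ∩ Grace ∩ Dmitri: 09:30-10:35, 12:20-14:55.
Those are the intersection windows.

09:30-10:35, 12:20-14:55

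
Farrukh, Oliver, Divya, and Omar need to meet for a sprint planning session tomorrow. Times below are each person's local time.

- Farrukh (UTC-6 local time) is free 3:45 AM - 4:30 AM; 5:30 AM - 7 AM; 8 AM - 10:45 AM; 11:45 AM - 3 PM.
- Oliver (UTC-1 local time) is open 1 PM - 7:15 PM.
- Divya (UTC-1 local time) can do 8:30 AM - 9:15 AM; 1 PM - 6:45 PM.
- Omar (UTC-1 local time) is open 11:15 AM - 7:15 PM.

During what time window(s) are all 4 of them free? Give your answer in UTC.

14:00-16:45, 17:45-19:45

Farrukh in UTC: 09:45-10:30, 11:30-13:00, 14:00-16:45, 17:45-21:00 (add 6h to convert from UTC-6).
Oliver in UTC: 14:00-20:15 (add 1h to convert from UTC-1).
Divya in UTC: 09:30-10:15, 14:00-19:45 (add 1h to convert from UTC-1).
Omar in UTC: 12:15-20:15 (add 1h to convert from UTC-1).
Farrukh ∩ Oliver: 14:00-16:45, 17:45-20:15.
Farrukh ∩ Oliver ∩ Divya: 14:00-16:45, 17:45-19:45.
Farrukh ∩ Oliver ∩ Divya ∩ Omar: 14:00-16:45, 17:45-19:45.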